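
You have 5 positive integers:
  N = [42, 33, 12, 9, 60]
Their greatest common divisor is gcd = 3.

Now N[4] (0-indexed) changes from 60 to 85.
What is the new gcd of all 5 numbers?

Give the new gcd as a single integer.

Answer: 1

Derivation:
Numbers: [42, 33, 12, 9, 60], gcd = 3
Change: index 4, 60 -> 85
gcd of the OTHER numbers (without index 4): gcd([42, 33, 12, 9]) = 3
New gcd = gcd(g_others, new_val) = gcd(3, 85) = 1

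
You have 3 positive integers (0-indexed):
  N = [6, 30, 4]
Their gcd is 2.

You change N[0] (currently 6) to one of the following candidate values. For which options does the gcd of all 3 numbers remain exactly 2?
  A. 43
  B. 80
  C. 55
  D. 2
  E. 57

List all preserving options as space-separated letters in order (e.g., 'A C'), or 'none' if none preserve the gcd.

Answer: B D

Derivation:
Old gcd = 2; gcd of others (without N[0]) = 2
New gcd for candidate v: gcd(2, v). Preserves old gcd iff gcd(2, v) = 2.
  Option A: v=43, gcd(2,43)=1 -> changes
  Option B: v=80, gcd(2,80)=2 -> preserves
  Option C: v=55, gcd(2,55)=1 -> changes
  Option D: v=2, gcd(2,2)=2 -> preserves
  Option E: v=57, gcd(2,57)=1 -> changes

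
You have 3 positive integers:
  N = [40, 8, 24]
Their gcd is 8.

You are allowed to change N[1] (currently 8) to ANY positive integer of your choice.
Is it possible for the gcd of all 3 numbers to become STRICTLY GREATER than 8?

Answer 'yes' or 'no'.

Current gcd = 8
gcd of all OTHER numbers (without N[1]=8): gcd([40, 24]) = 8
The new gcd after any change is gcd(8, new_value).
This can be at most 8.
Since 8 = old gcd 8, the gcd can only stay the same or decrease.

Answer: no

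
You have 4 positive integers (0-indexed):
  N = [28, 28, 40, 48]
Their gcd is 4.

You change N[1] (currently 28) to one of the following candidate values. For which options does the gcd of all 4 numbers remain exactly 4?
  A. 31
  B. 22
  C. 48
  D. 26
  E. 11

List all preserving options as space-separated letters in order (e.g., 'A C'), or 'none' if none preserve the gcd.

Old gcd = 4; gcd of others (without N[1]) = 4
New gcd for candidate v: gcd(4, v). Preserves old gcd iff gcd(4, v) = 4.
  Option A: v=31, gcd(4,31)=1 -> changes
  Option B: v=22, gcd(4,22)=2 -> changes
  Option C: v=48, gcd(4,48)=4 -> preserves
  Option D: v=26, gcd(4,26)=2 -> changes
  Option E: v=11, gcd(4,11)=1 -> changes

Answer: C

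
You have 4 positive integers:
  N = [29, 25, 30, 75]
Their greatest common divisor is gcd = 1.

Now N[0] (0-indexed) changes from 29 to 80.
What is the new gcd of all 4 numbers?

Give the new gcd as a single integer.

Answer: 5

Derivation:
Numbers: [29, 25, 30, 75], gcd = 1
Change: index 0, 29 -> 80
gcd of the OTHER numbers (without index 0): gcd([25, 30, 75]) = 5
New gcd = gcd(g_others, new_val) = gcd(5, 80) = 5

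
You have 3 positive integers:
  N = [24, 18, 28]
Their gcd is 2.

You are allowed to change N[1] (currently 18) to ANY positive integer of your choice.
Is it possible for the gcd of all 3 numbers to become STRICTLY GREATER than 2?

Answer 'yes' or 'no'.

Current gcd = 2
gcd of all OTHER numbers (without N[1]=18): gcd([24, 28]) = 4
The new gcd after any change is gcd(4, new_value).
This can be at most 4.
Since 4 > old gcd 2, the gcd CAN increase (e.g., set N[1] = 4).

Answer: yes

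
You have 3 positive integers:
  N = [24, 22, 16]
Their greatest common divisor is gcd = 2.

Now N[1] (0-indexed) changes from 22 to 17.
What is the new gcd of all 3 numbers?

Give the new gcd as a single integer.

Numbers: [24, 22, 16], gcd = 2
Change: index 1, 22 -> 17
gcd of the OTHER numbers (without index 1): gcd([24, 16]) = 8
New gcd = gcd(g_others, new_val) = gcd(8, 17) = 1

Answer: 1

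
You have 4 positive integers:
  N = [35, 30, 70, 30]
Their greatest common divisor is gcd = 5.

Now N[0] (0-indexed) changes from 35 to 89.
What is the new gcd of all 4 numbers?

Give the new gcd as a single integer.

Answer: 1

Derivation:
Numbers: [35, 30, 70, 30], gcd = 5
Change: index 0, 35 -> 89
gcd of the OTHER numbers (without index 0): gcd([30, 70, 30]) = 10
New gcd = gcd(g_others, new_val) = gcd(10, 89) = 1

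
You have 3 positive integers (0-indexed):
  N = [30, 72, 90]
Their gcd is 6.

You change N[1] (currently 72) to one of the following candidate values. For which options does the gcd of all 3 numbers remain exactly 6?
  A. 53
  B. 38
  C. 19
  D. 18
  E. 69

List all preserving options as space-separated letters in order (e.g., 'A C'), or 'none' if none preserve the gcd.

Answer: D

Derivation:
Old gcd = 6; gcd of others (without N[1]) = 30
New gcd for candidate v: gcd(30, v). Preserves old gcd iff gcd(30, v) = 6.
  Option A: v=53, gcd(30,53)=1 -> changes
  Option B: v=38, gcd(30,38)=2 -> changes
  Option C: v=19, gcd(30,19)=1 -> changes
  Option D: v=18, gcd(30,18)=6 -> preserves
  Option E: v=69, gcd(30,69)=3 -> changes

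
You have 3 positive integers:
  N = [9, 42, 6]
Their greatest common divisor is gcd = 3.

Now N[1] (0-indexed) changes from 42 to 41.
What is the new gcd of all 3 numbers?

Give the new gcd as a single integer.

Numbers: [9, 42, 6], gcd = 3
Change: index 1, 42 -> 41
gcd of the OTHER numbers (without index 1): gcd([9, 6]) = 3
New gcd = gcd(g_others, new_val) = gcd(3, 41) = 1

Answer: 1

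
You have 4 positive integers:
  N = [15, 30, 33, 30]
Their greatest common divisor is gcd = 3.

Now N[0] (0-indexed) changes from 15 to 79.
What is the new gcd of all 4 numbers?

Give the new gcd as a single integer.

Answer: 1

Derivation:
Numbers: [15, 30, 33, 30], gcd = 3
Change: index 0, 15 -> 79
gcd of the OTHER numbers (without index 0): gcd([30, 33, 30]) = 3
New gcd = gcd(g_others, new_val) = gcd(3, 79) = 1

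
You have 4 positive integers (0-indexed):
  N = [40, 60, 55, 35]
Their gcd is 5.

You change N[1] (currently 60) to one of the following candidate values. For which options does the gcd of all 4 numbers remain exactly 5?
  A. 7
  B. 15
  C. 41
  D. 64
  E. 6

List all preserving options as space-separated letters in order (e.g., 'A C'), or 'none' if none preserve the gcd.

Old gcd = 5; gcd of others (without N[1]) = 5
New gcd for candidate v: gcd(5, v). Preserves old gcd iff gcd(5, v) = 5.
  Option A: v=7, gcd(5,7)=1 -> changes
  Option B: v=15, gcd(5,15)=5 -> preserves
  Option C: v=41, gcd(5,41)=1 -> changes
  Option D: v=64, gcd(5,64)=1 -> changes
  Option E: v=6, gcd(5,6)=1 -> changes

Answer: B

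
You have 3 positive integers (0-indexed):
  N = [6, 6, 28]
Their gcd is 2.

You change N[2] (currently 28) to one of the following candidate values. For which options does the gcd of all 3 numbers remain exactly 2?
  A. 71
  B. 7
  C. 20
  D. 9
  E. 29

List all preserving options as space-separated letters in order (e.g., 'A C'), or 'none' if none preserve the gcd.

Answer: C

Derivation:
Old gcd = 2; gcd of others (without N[2]) = 6
New gcd for candidate v: gcd(6, v). Preserves old gcd iff gcd(6, v) = 2.
  Option A: v=71, gcd(6,71)=1 -> changes
  Option B: v=7, gcd(6,7)=1 -> changes
  Option C: v=20, gcd(6,20)=2 -> preserves
  Option D: v=9, gcd(6,9)=3 -> changes
  Option E: v=29, gcd(6,29)=1 -> changes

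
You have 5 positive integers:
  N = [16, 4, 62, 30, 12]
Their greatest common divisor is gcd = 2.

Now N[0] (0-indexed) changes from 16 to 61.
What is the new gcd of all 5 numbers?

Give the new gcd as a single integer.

Numbers: [16, 4, 62, 30, 12], gcd = 2
Change: index 0, 16 -> 61
gcd of the OTHER numbers (without index 0): gcd([4, 62, 30, 12]) = 2
New gcd = gcd(g_others, new_val) = gcd(2, 61) = 1

Answer: 1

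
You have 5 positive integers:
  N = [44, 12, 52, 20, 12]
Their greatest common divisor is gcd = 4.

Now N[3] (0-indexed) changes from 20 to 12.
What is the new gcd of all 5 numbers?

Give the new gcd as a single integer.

Answer: 4

Derivation:
Numbers: [44, 12, 52, 20, 12], gcd = 4
Change: index 3, 20 -> 12
gcd of the OTHER numbers (without index 3): gcd([44, 12, 52, 12]) = 4
New gcd = gcd(g_others, new_val) = gcd(4, 12) = 4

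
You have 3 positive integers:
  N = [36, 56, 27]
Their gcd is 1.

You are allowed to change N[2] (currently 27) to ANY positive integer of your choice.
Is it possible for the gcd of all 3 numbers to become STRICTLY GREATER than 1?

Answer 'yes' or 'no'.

Current gcd = 1
gcd of all OTHER numbers (without N[2]=27): gcd([36, 56]) = 4
The new gcd after any change is gcd(4, new_value).
This can be at most 4.
Since 4 > old gcd 1, the gcd CAN increase (e.g., set N[2] = 4).

Answer: yes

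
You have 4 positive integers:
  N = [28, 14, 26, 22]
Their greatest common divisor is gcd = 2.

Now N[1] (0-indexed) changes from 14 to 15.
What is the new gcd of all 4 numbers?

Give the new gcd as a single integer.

Answer: 1

Derivation:
Numbers: [28, 14, 26, 22], gcd = 2
Change: index 1, 14 -> 15
gcd of the OTHER numbers (without index 1): gcd([28, 26, 22]) = 2
New gcd = gcd(g_others, new_val) = gcd(2, 15) = 1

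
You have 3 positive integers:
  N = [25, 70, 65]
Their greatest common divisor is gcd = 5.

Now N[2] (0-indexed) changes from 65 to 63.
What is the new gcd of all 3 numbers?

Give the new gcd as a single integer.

Numbers: [25, 70, 65], gcd = 5
Change: index 2, 65 -> 63
gcd of the OTHER numbers (without index 2): gcd([25, 70]) = 5
New gcd = gcd(g_others, new_val) = gcd(5, 63) = 1

Answer: 1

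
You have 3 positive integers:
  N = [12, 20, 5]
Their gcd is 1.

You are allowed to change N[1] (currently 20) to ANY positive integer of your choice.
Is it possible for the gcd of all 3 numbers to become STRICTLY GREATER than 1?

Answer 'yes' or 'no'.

Answer: no

Derivation:
Current gcd = 1
gcd of all OTHER numbers (without N[1]=20): gcd([12, 5]) = 1
The new gcd after any change is gcd(1, new_value).
This can be at most 1.
Since 1 = old gcd 1, the gcd can only stay the same or decrease.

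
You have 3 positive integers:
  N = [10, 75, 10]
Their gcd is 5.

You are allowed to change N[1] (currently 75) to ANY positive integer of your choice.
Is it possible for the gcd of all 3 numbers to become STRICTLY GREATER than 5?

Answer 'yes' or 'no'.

Current gcd = 5
gcd of all OTHER numbers (without N[1]=75): gcd([10, 10]) = 10
The new gcd after any change is gcd(10, new_value).
This can be at most 10.
Since 10 > old gcd 5, the gcd CAN increase (e.g., set N[1] = 10).

Answer: yes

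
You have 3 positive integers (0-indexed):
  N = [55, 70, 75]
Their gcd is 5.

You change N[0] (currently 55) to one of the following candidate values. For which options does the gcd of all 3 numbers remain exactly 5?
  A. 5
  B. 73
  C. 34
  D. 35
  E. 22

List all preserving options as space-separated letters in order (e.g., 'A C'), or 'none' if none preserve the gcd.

Answer: A D

Derivation:
Old gcd = 5; gcd of others (without N[0]) = 5
New gcd for candidate v: gcd(5, v). Preserves old gcd iff gcd(5, v) = 5.
  Option A: v=5, gcd(5,5)=5 -> preserves
  Option B: v=73, gcd(5,73)=1 -> changes
  Option C: v=34, gcd(5,34)=1 -> changes
  Option D: v=35, gcd(5,35)=5 -> preserves
  Option E: v=22, gcd(5,22)=1 -> changes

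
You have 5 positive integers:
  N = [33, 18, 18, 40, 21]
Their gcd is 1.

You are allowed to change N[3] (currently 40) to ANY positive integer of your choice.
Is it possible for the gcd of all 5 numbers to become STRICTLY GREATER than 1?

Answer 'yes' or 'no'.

Current gcd = 1
gcd of all OTHER numbers (without N[3]=40): gcd([33, 18, 18, 21]) = 3
The new gcd after any change is gcd(3, new_value).
This can be at most 3.
Since 3 > old gcd 1, the gcd CAN increase (e.g., set N[3] = 3).

Answer: yes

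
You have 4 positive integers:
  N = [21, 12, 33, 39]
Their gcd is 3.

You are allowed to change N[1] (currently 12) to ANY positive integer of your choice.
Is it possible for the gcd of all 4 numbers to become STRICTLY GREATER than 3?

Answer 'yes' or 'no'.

Current gcd = 3
gcd of all OTHER numbers (without N[1]=12): gcd([21, 33, 39]) = 3
The new gcd after any change is gcd(3, new_value).
This can be at most 3.
Since 3 = old gcd 3, the gcd can only stay the same or decrease.

Answer: no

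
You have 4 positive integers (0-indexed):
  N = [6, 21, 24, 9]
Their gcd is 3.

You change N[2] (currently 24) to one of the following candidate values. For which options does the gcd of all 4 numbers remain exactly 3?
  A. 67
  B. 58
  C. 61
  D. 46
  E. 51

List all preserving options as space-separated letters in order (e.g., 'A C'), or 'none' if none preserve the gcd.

Answer: E

Derivation:
Old gcd = 3; gcd of others (without N[2]) = 3
New gcd for candidate v: gcd(3, v). Preserves old gcd iff gcd(3, v) = 3.
  Option A: v=67, gcd(3,67)=1 -> changes
  Option B: v=58, gcd(3,58)=1 -> changes
  Option C: v=61, gcd(3,61)=1 -> changes
  Option D: v=46, gcd(3,46)=1 -> changes
  Option E: v=51, gcd(3,51)=3 -> preserves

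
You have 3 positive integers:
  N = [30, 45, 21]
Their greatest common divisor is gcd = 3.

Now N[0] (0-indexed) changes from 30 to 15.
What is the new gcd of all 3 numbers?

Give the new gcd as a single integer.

Answer: 3

Derivation:
Numbers: [30, 45, 21], gcd = 3
Change: index 0, 30 -> 15
gcd of the OTHER numbers (without index 0): gcd([45, 21]) = 3
New gcd = gcd(g_others, new_val) = gcd(3, 15) = 3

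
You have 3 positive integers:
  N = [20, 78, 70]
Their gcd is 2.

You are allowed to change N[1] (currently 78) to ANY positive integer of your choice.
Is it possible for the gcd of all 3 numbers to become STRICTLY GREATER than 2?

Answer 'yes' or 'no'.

Current gcd = 2
gcd of all OTHER numbers (without N[1]=78): gcd([20, 70]) = 10
The new gcd after any change is gcd(10, new_value).
This can be at most 10.
Since 10 > old gcd 2, the gcd CAN increase (e.g., set N[1] = 10).

Answer: yes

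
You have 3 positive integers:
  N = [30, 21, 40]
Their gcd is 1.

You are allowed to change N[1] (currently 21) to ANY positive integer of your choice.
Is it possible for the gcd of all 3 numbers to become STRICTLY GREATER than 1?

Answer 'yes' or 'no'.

Answer: yes

Derivation:
Current gcd = 1
gcd of all OTHER numbers (without N[1]=21): gcd([30, 40]) = 10
The new gcd after any change is gcd(10, new_value).
This can be at most 10.
Since 10 > old gcd 1, the gcd CAN increase (e.g., set N[1] = 10).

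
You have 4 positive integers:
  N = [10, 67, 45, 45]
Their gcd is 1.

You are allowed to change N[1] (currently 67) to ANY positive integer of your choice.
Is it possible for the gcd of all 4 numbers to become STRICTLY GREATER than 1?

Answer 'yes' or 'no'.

Current gcd = 1
gcd of all OTHER numbers (without N[1]=67): gcd([10, 45, 45]) = 5
The new gcd after any change is gcd(5, new_value).
This can be at most 5.
Since 5 > old gcd 1, the gcd CAN increase (e.g., set N[1] = 5).

Answer: yes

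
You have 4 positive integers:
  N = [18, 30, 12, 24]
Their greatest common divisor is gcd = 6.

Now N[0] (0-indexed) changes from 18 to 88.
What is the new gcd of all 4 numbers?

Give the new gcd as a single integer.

Numbers: [18, 30, 12, 24], gcd = 6
Change: index 0, 18 -> 88
gcd of the OTHER numbers (without index 0): gcd([30, 12, 24]) = 6
New gcd = gcd(g_others, new_val) = gcd(6, 88) = 2

Answer: 2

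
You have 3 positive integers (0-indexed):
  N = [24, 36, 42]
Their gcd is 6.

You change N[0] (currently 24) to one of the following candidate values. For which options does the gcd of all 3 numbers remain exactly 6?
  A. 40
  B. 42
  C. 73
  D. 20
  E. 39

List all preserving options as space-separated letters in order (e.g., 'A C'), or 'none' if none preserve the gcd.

Old gcd = 6; gcd of others (without N[0]) = 6
New gcd for candidate v: gcd(6, v). Preserves old gcd iff gcd(6, v) = 6.
  Option A: v=40, gcd(6,40)=2 -> changes
  Option B: v=42, gcd(6,42)=6 -> preserves
  Option C: v=73, gcd(6,73)=1 -> changes
  Option D: v=20, gcd(6,20)=2 -> changes
  Option E: v=39, gcd(6,39)=3 -> changes

Answer: B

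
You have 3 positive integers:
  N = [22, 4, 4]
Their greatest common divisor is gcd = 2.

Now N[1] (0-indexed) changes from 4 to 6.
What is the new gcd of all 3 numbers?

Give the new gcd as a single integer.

Numbers: [22, 4, 4], gcd = 2
Change: index 1, 4 -> 6
gcd of the OTHER numbers (without index 1): gcd([22, 4]) = 2
New gcd = gcd(g_others, new_val) = gcd(2, 6) = 2

Answer: 2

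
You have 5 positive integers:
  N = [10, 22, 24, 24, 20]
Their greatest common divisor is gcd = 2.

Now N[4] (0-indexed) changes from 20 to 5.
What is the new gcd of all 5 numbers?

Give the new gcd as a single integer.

Numbers: [10, 22, 24, 24, 20], gcd = 2
Change: index 4, 20 -> 5
gcd of the OTHER numbers (without index 4): gcd([10, 22, 24, 24]) = 2
New gcd = gcd(g_others, new_val) = gcd(2, 5) = 1

Answer: 1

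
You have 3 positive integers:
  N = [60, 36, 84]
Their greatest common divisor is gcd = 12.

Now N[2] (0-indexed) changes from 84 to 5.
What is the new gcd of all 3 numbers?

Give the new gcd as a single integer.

Numbers: [60, 36, 84], gcd = 12
Change: index 2, 84 -> 5
gcd of the OTHER numbers (without index 2): gcd([60, 36]) = 12
New gcd = gcd(g_others, new_val) = gcd(12, 5) = 1

Answer: 1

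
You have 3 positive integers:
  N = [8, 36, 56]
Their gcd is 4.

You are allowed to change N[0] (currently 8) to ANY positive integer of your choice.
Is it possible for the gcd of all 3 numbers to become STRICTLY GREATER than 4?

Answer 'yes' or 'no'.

Answer: no

Derivation:
Current gcd = 4
gcd of all OTHER numbers (without N[0]=8): gcd([36, 56]) = 4
The new gcd after any change is gcd(4, new_value).
This can be at most 4.
Since 4 = old gcd 4, the gcd can only stay the same or decrease.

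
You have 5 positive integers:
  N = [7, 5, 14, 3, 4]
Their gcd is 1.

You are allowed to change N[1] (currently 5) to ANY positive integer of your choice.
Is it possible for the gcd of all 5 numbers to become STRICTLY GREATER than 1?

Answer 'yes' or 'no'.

Current gcd = 1
gcd of all OTHER numbers (without N[1]=5): gcd([7, 14, 3, 4]) = 1
The new gcd after any change is gcd(1, new_value).
This can be at most 1.
Since 1 = old gcd 1, the gcd can only stay the same or decrease.

Answer: no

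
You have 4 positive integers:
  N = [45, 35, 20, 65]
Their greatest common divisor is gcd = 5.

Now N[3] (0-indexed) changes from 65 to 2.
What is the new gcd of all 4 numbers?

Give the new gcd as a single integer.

Numbers: [45, 35, 20, 65], gcd = 5
Change: index 3, 65 -> 2
gcd of the OTHER numbers (without index 3): gcd([45, 35, 20]) = 5
New gcd = gcd(g_others, new_val) = gcd(5, 2) = 1

Answer: 1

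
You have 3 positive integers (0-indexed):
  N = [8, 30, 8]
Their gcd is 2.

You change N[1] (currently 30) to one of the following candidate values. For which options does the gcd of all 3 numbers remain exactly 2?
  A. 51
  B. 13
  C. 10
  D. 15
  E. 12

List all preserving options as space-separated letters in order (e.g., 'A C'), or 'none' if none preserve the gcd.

Answer: C

Derivation:
Old gcd = 2; gcd of others (without N[1]) = 8
New gcd for candidate v: gcd(8, v). Preserves old gcd iff gcd(8, v) = 2.
  Option A: v=51, gcd(8,51)=1 -> changes
  Option B: v=13, gcd(8,13)=1 -> changes
  Option C: v=10, gcd(8,10)=2 -> preserves
  Option D: v=15, gcd(8,15)=1 -> changes
  Option E: v=12, gcd(8,12)=4 -> changes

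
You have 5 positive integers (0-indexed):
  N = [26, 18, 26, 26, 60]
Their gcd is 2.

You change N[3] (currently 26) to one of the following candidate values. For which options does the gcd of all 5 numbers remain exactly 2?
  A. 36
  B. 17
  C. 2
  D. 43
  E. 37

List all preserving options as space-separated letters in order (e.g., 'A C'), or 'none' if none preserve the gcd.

Old gcd = 2; gcd of others (without N[3]) = 2
New gcd for candidate v: gcd(2, v). Preserves old gcd iff gcd(2, v) = 2.
  Option A: v=36, gcd(2,36)=2 -> preserves
  Option B: v=17, gcd(2,17)=1 -> changes
  Option C: v=2, gcd(2,2)=2 -> preserves
  Option D: v=43, gcd(2,43)=1 -> changes
  Option E: v=37, gcd(2,37)=1 -> changes

Answer: A C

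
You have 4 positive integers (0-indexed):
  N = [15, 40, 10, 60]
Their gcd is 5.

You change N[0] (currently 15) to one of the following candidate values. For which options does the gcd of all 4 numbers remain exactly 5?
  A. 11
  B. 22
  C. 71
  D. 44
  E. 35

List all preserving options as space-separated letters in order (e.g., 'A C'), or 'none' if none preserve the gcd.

Answer: E

Derivation:
Old gcd = 5; gcd of others (without N[0]) = 10
New gcd for candidate v: gcd(10, v). Preserves old gcd iff gcd(10, v) = 5.
  Option A: v=11, gcd(10,11)=1 -> changes
  Option B: v=22, gcd(10,22)=2 -> changes
  Option C: v=71, gcd(10,71)=1 -> changes
  Option D: v=44, gcd(10,44)=2 -> changes
  Option E: v=35, gcd(10,35)=5 -> preserves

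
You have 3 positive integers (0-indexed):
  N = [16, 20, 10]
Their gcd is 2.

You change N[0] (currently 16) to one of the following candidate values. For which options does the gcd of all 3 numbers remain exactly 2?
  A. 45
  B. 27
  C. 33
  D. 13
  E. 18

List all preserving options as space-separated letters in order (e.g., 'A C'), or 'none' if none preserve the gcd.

Answer: E

Derivation:
Old gcd = 2; gcd of others (without N[0]) = 10
New gcd for candidate v: gcd(10, v). Preserves old gcd iff gcd(10, v) = 2.
  Option A: v=45, gcd(10,45)=5 -> changes
  Option B: v=27, gcd(10,27)=1 -> changes
  Option C: v=33, gcd(10,33)=1 -> changes
  Option D: v=13, gcd(10,13)=1 -> changes
  Option E: v=18, gcd(10,18)=2 -> preserves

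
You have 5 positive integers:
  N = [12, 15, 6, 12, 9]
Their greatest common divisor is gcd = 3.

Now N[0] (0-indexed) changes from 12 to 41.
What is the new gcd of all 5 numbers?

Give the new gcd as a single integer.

Answer: 1

Derivation:
Numbers: [12, 15, 6, 12, 9], gcd = 3
Change: index 0, 12 -> 41
gcd of the OTHER numbers (without index 0): gcd([15, 6, 12, 9]) = 3
New gcd = gcd(g_others, new_val) = gcd(3, 41) = 1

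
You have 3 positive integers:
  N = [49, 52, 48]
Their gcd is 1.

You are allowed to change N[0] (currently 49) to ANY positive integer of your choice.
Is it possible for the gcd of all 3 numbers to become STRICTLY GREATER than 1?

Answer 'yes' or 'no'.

Current gcd = 1
gcd of all OTHER numbers (without N[0]=49): gcd([52, 48]) = 4
The new gcd after any change is gcd(4, new_value).
This can be at most 4.
Since 4 > old gcd 1, the gcd CAN increase (e.g., set N[0] = 4).

Answer: yes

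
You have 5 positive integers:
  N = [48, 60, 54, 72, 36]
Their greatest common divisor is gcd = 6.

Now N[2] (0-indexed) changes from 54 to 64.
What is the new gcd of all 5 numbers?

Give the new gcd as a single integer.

Numbers: [48, 60, 54, 72, 36], gcd = 6
Change: index 2, 54 -> 64
gcd of the OTHER numbers (without index 2): gcd([48, 60, 72, 36]) = 12
New gcd = gcd(g_others, new_val) = gcd(12, 64) = 4

Answer: 4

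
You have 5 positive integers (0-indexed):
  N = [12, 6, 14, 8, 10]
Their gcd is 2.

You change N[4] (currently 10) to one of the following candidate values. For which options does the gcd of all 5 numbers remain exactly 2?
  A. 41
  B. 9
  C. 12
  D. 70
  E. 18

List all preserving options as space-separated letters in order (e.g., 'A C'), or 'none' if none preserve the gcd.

Old gcd = 2; gcd of others (without N[4]) = 2
New gcd for candidate v: gcd(2, v). Preserves old gcd iff gcd(2, v) = 2.
  Option A: v=41, gcd(2,41)=1 -> changes
  Option B: v=9, gcd(2,9)=1 -> changes
  Option C: v=12, gcd(2,12)=2 -> preserves
  Option D: v=70, gcd(2,70)=2 -> preserves
  Option E: v=18, gcd(2,18)=2 -> preserves

Answer: C D E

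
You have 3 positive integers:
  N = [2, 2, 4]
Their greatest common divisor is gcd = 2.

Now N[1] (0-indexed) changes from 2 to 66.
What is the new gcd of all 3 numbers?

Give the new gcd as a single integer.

Numbers: [2, 2, 4], gcd = 2
Change: index 1, 2 -> 66
gcd of the OTHER numbers (without index 1): gcd([2, 4]) = 2
New gcd = gcd(g_others, new_val) = gcd(2, 66) = 2

Answer: 2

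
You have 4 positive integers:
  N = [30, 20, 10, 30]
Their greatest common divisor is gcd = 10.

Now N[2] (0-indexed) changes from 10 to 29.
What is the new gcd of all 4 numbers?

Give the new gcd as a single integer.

Answer: 1

Derivation:
Numbers: [30, 20, 10, 30], gcd = 10
Change: index 2, 10 -> 29
gcd of the OTHER numbers (without index 2): gcd([30, 20, 30]) = 10
New gcd = gcd(g_others, new_val) = gcd(10, 29) = 1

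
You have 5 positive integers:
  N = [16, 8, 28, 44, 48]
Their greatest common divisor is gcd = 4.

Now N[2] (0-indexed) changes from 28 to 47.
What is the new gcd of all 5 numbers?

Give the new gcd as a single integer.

Answer: 1

Derivation:
Numbers: [16, 8, 28, 44, 48], gcd = 4
Change: index 2, 28 -> 47
gcd of the OTHER numbers (without index 2): gcd([16, 8, 44, 48]) = 4
New gcd = gcd(g_others, new_val) = gcd(4, 47) = 1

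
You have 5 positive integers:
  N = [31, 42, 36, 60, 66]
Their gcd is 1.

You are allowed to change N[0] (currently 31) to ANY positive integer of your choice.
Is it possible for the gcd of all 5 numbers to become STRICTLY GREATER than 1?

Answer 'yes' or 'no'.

Current gcd = 1
gcd of all OTHER numbers (without N[0]=31): gcd([42, 36, 60, 66]) = 6
The new gcd after any change is gcd(6, new_value).
This can be at most 6.
Since 6 > old gcd 1, the gcd CAN increase (e.g., set N[0] = 6).

Answer: yes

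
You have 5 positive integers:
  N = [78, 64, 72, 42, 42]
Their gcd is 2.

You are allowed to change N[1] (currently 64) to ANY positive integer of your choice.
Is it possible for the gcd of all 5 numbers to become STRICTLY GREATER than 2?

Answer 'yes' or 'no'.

Answer: yes

Derivation:
Current gcd = 2
gcd of all OTHER numbers (without N[1]=64): gcd([78, 72, 42, 42]) = 6
The new gcd after any change is gcd(6, new_value).
This can be at most 6.
Since 6 > old gcd 2, the gcd CAN increase (e.g., set N[1] = 6).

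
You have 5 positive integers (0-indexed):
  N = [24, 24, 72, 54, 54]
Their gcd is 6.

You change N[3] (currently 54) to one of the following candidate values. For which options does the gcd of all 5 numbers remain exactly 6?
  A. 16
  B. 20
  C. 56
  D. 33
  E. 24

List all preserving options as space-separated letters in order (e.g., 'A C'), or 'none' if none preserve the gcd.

Answer: E

Derivation:
Old gcd = 6; gcd of others (without N[3]) = 6
New gcd for candidate v: gcd(6, v). Preserves old gcd iff gcd(6, v) = 6.
  Option A: v=16, gcd(6,16)=2 -> changes
  Option B: v=20, gcd(6,20)=2 -> changes
  Option C: v=56, gcd(6,56)=2 -> changes
  Option D: v=33, gcd(6,33)=3 -> changes
  Option E: v=24, gcd(6,24)=6 -> preserves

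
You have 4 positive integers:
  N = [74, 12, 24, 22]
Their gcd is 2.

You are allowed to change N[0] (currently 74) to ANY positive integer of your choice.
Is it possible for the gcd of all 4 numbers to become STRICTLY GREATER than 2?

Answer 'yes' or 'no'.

Answer: no

Derivation:
Current gcd = 2
gcd of all OTHER numbers (without N[0]=74): gcd([12, 24, 22]) = 2
The new gcd after any change is gcd(2, new_value).
This can be at most 2.
Since 2 = old gcd 2, the gcd can only stay the same or decrease.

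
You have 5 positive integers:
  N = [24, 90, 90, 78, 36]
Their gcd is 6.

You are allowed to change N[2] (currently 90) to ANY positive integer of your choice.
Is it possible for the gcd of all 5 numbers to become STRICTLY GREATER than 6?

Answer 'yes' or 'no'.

Answer: no

Derivation:
Current gcd = 6
gcd of all OTHER numbers (without N[2]=90): gcd([24, 90, 78, 36]) = 6
The new gcd after any change is gcd(6, new_value).
This can be at most 6.
Since 6 = old gcd 6, the gcd can only stay the same or decrease.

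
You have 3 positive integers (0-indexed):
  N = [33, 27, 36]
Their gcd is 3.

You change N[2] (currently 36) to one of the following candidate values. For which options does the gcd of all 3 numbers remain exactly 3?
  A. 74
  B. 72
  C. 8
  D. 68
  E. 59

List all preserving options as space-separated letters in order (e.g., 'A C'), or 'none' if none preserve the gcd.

Answer: B

Derivation:
Old gcd = 3; gcd of others (without N[2]) = 3
New gcd for candidate v: gcd(3, v). Preserves old gcd iff gcd(3, v) = 3.
  Option A: v=74, gcd(3,74)=1 -> changes
  Option B: v=72, gcd(3,72)=3 -> preserves
  Option C: v=8, gcd(3,8)=1 -> changes
  Option D: v=68, gcd(3,68)=1 -> changes
  Option E: v=59, gcd(3,59)=1 -> changes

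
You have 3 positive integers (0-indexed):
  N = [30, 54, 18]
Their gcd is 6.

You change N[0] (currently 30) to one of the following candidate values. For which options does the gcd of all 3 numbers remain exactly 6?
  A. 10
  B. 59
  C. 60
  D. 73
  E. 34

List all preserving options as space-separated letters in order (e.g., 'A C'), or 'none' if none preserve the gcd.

Answer: C

Derivation:
Old gcd = 6; gcd of others (without N[0]) = 18
New gcd for candidate v: gcd(18, v). Preserves old gcd iff gcd(18, v) = 6.
  Option A: v=10, gcd(18,10)=2 -> changes
  Option B: v=59, gcd(18,59)=1 -> changes
  Option C: v=60, gcd(18,60)=6 -> preserves
  Option D: v=73, gcd(18,73)=1 -> changes
  Option E: v=34, gcd(18,34)=2 -> changes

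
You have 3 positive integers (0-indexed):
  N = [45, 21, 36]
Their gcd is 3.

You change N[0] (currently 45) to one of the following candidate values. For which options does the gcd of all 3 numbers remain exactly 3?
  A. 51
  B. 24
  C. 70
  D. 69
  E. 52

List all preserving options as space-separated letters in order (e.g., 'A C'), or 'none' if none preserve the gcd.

Answer: A B D

Derivation:
Old gcd = 3; gcd of others (without N[0]) = 3
New gcd for candidate v: gcd(3, v). Preserves old gcd iff gcd(3, v) = 3.
  Option A: v=51, gcd(3,51)=3 -> preserves
  Option B: v=24, gcd(3,24)=3 -> preserves
  Option C: v=70, gcd(3,70)=1 -> changes
  Option D: v=69, gcd(3,69)=3 -> preserves
  Option E: v=52, gcd(3,52)=1 -> changes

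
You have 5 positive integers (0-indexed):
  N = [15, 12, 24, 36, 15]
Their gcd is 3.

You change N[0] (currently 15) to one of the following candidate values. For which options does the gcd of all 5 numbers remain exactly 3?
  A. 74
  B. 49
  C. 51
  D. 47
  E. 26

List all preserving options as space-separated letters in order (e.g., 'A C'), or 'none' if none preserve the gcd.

Answer: C

Derivation:
Old gcd = 3; gcd of others (without N[0]) = 3
New gcd for candidate v: gcd(3, v). Preserves old gcd iff gcd(3, v) = 3.
  Option A: v=74, gcd(3,74)=1 -> changes
  Option B: v=49, gcd(3,49)=1 -> changes
  Option C: v=51, gcd(3,51)=3 -> preserves
  Option D: v=47, gcd(3,47)=1 -> changes
  Option E: v=26, gcd(3,26)=1 -> changes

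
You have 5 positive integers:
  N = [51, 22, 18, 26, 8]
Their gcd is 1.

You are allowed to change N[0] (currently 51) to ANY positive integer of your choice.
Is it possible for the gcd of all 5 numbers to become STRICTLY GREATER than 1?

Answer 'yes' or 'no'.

Answer: yes

Derivation:
Current gcd = 1
gcd of all OTHER numbers (without N[0]=51): gcd([22, 18, 26, 8]) = 2
The new gcd after any change is gcd(2, new_value).
This can be at most 2.
Since 2 > old gcd 1, the gcd CAN increase (e.g., set N[0] = 2).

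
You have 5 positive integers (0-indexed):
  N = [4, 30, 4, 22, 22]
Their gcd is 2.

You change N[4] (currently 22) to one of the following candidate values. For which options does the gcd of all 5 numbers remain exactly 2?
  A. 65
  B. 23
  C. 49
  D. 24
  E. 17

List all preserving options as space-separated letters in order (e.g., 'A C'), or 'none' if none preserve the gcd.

Answer: D

Derivation:
Old gcd = 2; gcd of others (without N[4]) = 2
New gcd for candidate v: gcd(2, v). Preserves old gcd iff gcd(2, v) = 2.
  Option A: v=65, gcd(2,65)=1 -> changes
  Option B: v=23, gcd(2,23)=1 -> changes
  Option C: v=49, gcd(2,49)=1 -> changes
  Option D: v=24, gcd(2,24)=2 -> preserves
  Option E: v=17, gcd(2,17)=1 -> changes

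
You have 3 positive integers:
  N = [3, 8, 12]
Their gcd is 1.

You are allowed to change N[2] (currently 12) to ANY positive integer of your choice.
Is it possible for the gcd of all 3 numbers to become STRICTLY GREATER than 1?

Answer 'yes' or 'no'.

Current gcd = 1
gcd of all OTHER numbers (without N[2]=12): gcd([3, 8]) = 1
The new gcd after any change is gcd(1, new_value).
This can be at most 1.
Since 1 = old gcd 1, the gcd can only stay the same or decrease.

Answer: no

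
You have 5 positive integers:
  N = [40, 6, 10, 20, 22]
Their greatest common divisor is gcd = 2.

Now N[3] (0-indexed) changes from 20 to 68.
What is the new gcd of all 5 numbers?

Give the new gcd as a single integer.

Numbers: [40, 6, 10, 20, 22], gcd = 2
Change: index 3, 20 -> 68
gcd of the OTHER numbers (without index 3): gcd([40, 6, 10, 22]) = 2
New gcd = gcd(g_others, new_val) = gcd(2, 68) = 2

Answer: 2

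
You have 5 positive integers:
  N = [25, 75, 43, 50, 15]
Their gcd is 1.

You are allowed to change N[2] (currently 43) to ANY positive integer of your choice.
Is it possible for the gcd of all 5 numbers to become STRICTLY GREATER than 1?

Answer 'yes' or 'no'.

Answer: yes

Derivation:
Current gcd = 1
gcd of all OTHER numbers (without N[2]=43): gcd([25, 75, 50, 15]) = 5
The new gcd after any change is gcd(5, new_value).
This can be at most 5.
Since 5 > old gcd 1, the gcd CAN increase (e.g., set N[2] = 5).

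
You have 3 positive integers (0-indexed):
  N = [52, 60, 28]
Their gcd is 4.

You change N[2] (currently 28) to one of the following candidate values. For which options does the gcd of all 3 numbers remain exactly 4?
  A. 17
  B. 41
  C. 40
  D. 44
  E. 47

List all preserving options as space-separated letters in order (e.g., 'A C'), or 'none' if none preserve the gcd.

Old gcd = 4; gcd of others (without N[2]) = 4
New gcd for candidate v: gcd(4, v). Preserves old gcd iff gcd(4, v) = 4.
  Option A: v=17, gcd(4,17)=1 -> changes
  Option B: v=41, gcd(4,41)=1 -> changes
  Option C: v=40, gcd(4,40)=4 -> preserves
  Option D: v=44, gcd(4,44)=4 -> preserves
  Option E: v=47, gcd(4,47)=1 -> changes

Answer: C D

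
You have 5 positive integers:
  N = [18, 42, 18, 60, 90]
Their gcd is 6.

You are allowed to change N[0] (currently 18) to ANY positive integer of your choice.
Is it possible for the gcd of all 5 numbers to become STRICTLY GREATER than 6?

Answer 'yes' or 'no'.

Answer: no

Derivation:
Current gcd = 6
gcd of all OTHER numbers (without N[0]=18): gcd([42, 18, 60, 90]) = 6
The new gcd after any change is gcd(6, new_value).
This can be at most 6.
Since 6 = old gcd 6, the gcd can only stay the same or decrease.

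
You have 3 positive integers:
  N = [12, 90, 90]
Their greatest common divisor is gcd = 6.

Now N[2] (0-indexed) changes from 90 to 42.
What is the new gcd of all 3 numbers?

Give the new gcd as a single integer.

Numbers: [12, 90, 90], gcd = 6
Change: index 2, 90 -> 42
gcd of the OTHER numbers (without index 2): gcd([12, 90]) = 6
New gcd = gcd(g_others, new_val) = gcd(6, 42) = 6

Answer: 6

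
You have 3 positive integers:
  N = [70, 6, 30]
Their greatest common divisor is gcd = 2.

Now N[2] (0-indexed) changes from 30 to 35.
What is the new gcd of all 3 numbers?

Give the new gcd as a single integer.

Answer: 1

Derivation:
Numbers: [70, 6, 30], gcd = 2
Change: index 2, 30 -> 35
gcd of the OTHER numbers (without index 2): gcd([70, 6]) = 2
New gcd = gcd(g_others, new_val) = gcd(2, 35) = 1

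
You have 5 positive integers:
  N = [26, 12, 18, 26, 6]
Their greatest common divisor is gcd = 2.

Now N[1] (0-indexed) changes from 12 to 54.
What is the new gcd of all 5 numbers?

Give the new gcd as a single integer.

Answer: 2

Derivation:
Numbers: [26, 12, 18, 26, 6], gcd = 2
Change: index 1, 12 -> 54
gcd of the OTHER numbers (without index 1): gcd([26, 18, 26, 6]) = 2
New gcd = gcd(g_others, new_val) = gcd(2, 54) = 2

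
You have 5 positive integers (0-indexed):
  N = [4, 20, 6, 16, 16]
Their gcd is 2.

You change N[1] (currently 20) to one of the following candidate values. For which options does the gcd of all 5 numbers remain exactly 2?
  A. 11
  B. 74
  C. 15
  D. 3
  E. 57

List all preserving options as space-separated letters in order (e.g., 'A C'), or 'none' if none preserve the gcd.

Answer: B

Derivation:
Old gcd = 2; gcd of others (without N[1]) = 2
New gcd for candidate v: gcd(2, v). Preserves old gcd iff gcd(2, v) = 2.
  Option A: v=11, gcd(2,11)=1 -> changes
  Option B: v=74, gcd(2,74)=2 -> preserves
  Option C: v=15, gcd(2,15)=1 -> changes
  Option D: v=3, gcd(2,3)=1 -> changes
  Option E: v=57, gcd(2,57)=1 -> changes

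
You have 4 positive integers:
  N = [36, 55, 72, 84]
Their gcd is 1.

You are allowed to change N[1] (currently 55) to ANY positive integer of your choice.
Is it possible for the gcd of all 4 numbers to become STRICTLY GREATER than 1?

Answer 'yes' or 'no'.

Answer: yes

Derivation:
Current gcd = 1
gcd of all OTHER numbers (without N[1]=55): gcd([36, 72, 84]) = 12
The new gcd after any change is gcd(12, new_value).
This can be at most 12.
Since 12 > old gcd 1, the gcd CAN increase (e.g., set N[1] = 12).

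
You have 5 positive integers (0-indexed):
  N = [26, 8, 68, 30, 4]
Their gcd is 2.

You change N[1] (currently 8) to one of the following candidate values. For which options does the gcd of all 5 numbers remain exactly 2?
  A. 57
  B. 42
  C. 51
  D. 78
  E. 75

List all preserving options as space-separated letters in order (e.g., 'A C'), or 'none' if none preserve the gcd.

Answer: B D

Derivation:
Old gcd = 2; gcd of others (without N[1]) = 2
New gcd for candidate v: gcd(2, v). Preserves old gcd iff gcd(2, v) = 2.
  Option A: v=57, gcd(2,57)=1 -> changes
  Option B: v=42, gcd(2,42)=2 -> preserves
  Option C: v=51, gcd(2,51)=1 -> changes
  Option D: v=78, gcd(2,78)=2 -> preserves
  Option E: v=75, gcd(2,75)=1 -> changes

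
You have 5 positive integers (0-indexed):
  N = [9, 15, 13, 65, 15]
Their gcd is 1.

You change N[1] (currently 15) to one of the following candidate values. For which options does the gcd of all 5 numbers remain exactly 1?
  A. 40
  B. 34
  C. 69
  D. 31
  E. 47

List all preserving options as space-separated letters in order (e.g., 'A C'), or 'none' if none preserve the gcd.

Old gcd = 1; gcd of others (without N[1]) = 1
New gcd for candidate v: gcd(1, v). Preserves old gcd iff gcd(1, v) = 1.
  Option A: v=40, gcd(1,40)=1 -> preserves
  Option B: v=34, gcd(1,34)=1 -> preserves
  Option C: v=69, gcd(1,69)=1 -> preserves
  Option D: v=31, gcd(1,31)=1 -> preserves
  Option E: v=47, gcd(1,47)=1 -> preserves

Answer: A B C D E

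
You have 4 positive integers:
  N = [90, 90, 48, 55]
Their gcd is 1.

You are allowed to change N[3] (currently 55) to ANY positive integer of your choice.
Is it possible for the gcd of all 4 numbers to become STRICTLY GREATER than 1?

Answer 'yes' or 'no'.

Current gcd = 1
gcd of all OTHER numbers (without N[3]=55): gcd([90, 90, 48]) = 6
The new gcd after any change is gcd(6, new_value).
This can be at most 6.
Since 6 > old gcd 1, the gcd CAN increase (e.g., set N[3] = 6).

Answer: yes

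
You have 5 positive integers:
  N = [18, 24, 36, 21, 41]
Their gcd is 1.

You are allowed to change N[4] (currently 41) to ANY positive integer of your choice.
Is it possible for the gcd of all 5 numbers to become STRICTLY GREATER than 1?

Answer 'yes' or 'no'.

Answer: yes

Derivation:
Current gcd = 1
gcd of all OTHER numbers (without N[4]=41): gcd([18, 24, 36, 21]) = 3
The new gcd after any change is gcd(3, new_value).
This can be at most 3.
Since 3 > old gcd 1, the gcd CAN increase (e.g., set N[4] = 3).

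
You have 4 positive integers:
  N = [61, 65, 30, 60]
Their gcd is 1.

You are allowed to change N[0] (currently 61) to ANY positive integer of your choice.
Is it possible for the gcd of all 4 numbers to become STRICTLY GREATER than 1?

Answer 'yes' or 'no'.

Answer: yes

Derivation:
Current gcd = 1
gcd of all OTHER numbers (without N[0]=61): gcd([65, 30, 60]) = 5
The new gcd after any change is gcd(5, new_value).
This can be at most 5.
Since 5 > old gcd 1, the gcd CAN increase (e.g., set N[0] = 5).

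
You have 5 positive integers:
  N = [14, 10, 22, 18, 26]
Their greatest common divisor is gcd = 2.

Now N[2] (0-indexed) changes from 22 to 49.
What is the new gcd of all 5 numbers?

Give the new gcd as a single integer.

Answer: 1

Derivation:
Numbers: [14, 10, 22, 18, 26], gcd = 2
Change: index 2, 22 -> 49
gcd of the OTHER numbers (without index 2): gcd([14, 10, 18, 26]) = 2
New gcd = gcd(g_others, new_val) = gcd(2, 49) = 1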